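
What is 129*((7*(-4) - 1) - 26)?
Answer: -7095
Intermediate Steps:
129*((7*(-4) - 1) - 26) = 129*((-28 - 1) - 26) = 129*(-29 - 26) = 129*(-55) = -7095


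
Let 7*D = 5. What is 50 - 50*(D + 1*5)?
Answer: -1650/7 ≈ -235.71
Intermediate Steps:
D = 5/7 (D = (⅐)*5 = 5/7 ≈ 0.71429)
50 - 50*(D + 1*5) = 50 - 50*(5/7 + 1*5) = 50 - 50*(5/7 + 5) = 50 - 50*40/7 = 50 - 2000/7 = -1650/7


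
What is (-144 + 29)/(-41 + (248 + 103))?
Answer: -23/62 ≈ -0.37097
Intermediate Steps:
(-144 + 29)/(-41 + (248 + 103)) = -115/(-41 + 351) = -115/310 = -115*1/310 = -23/62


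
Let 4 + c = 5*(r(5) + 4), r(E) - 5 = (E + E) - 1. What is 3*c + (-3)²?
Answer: 267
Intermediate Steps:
r(E) = 4 + 2*E (r(E) = 5 + ((E + E) - 1) = 5 + (2*E - 1) = 5 + (-1 + 2*E) = 4 + 2*E)
c = 86 (c = -4 + 5*((4 + 2*5) + 4) = -4 + 5*((4 + 10) + 4) = -4 + 5*(14 + 4) = -4 + 5*18 = -4 + 90 = 86)
3*c + (-3)² = 3*86 + (-3)² = 258 + 9 = 267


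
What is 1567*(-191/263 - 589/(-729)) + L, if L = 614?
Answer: 142272134/191727 ≈ 742.06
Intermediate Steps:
1567*(-191/263 - 589/(-729)) + L = 1567*(-191/263 - 589/(-729)) + 614 = 1567*(-191*1/263 - 589*(-1/729)) + 614 = 1567*(-191/263 + 589/729) + 614 = 1567*(15668/191727) + 614 = 24551756/191727 + 614 = 142272134/191727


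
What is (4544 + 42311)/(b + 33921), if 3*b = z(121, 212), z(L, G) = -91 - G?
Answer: 9371/6764 ≈ 1.3854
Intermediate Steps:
b = -101 (b = (-91 - 1*212)/3 = (-91 - 212)/3 = (1/3)*(-303) = -101)
(4544 + 42311)/(b + 33921) = (4544 + 42311)/(-101 + 33921) = 46855/33820 = 46855*(1/33820) = 9371/6764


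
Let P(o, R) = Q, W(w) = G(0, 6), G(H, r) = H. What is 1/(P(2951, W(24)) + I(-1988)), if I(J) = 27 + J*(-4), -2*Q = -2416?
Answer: 1/9187 ≈ 0.00010885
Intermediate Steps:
Q = 1208 (Q = -½*(-2416) = 1208)
W(w) = 0
I(J) = 27 - 4*J
P(o, R) = 1208
1/(P(2951, W(24)) + I(-1988)) = 1/(1208 + (27 - 4*(-1988))) = 1/(1208 + (27 + 7952)) = 1/(1208 + 7979) = 1/9187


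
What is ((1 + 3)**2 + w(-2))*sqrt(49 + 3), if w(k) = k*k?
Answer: 40*sqrt(13) ≈ 144.22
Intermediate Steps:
w(k) = k**2
((1 + 3)**2 + w(-2))*sqrt(49 + 3) = ((1 + 3)**2 + (-2)**2)*sqrt(49 + 3) = (4**2 + 4)*sqrt(52) = (16 + 4)*(2*sqrt(13)) = 20*(2*sqrt(13)) = 40*sqrt(13)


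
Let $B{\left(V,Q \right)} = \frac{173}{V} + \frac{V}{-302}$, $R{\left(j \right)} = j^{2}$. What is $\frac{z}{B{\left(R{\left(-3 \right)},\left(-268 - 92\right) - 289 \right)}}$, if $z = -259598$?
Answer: $- \frac{705587364}{52165} \approx -13526.0$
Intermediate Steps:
$B{\left(V,Q \right)} = \frac{173}{V} - \frac{V}{302}$ ($B{\left(V,Q \right)} = \frac{173}{V} + V \left(- \frac{1}{302}\right) = \frac{173}{V} - \frac{V}{302}$)
$\frac{z}{B{\left(R{\left(-3 \right)},\left(-268 - 92\right) - 289 \right)}} = - \frac{259598}{\frac{173}{\left(-3\right)^{2}} - \frac{\left(-3\right)^{2}}{302}} = - \frac{259598}{\frac{173}{9} - \frac{9}{302}} = - \frac{259598}{\frac{52165}{2718}} = \left(-259598\right) \frac{2718}{52165} = - \frac{705587364}{52165}$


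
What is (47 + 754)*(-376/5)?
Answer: -301176/5 ≈ -60235.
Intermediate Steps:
(47 + 754)*(-376/5) = 801*(-376/5) = -301176/5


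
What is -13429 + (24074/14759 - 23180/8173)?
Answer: -1620022604521/120625307 ≈ -13430.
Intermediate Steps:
-13429 + (24074/14759 - 23180/8173) = -13429 - 145356818/120625307 = -1620022604521/120625307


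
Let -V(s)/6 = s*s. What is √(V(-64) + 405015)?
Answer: 3*√42271 ≈ 616.80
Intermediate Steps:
V(s) = -6*s² (V(s) = -6*s*s = -6*s²)
√(V(-64) + 405015) = √(-6*(-64)² + 405015) = √(-6*4096 + 405015) = √(-24576 + 405015) = √380439 = 3*√42271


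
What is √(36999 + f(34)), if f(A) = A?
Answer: √37033 ≈ 192.44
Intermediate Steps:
√(36999 + f(34)) = √(36999 + 34) = √37033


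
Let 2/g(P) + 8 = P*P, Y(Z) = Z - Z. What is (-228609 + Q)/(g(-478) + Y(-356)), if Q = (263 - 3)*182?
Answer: -20710092782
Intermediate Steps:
Y(Z) = 0
g(P) = 2/(-8 + P**2) (g(P) = 2/(-8 + P*P) = 2/(-8 + P**2))
Q = 47320 (Q = 260*182 = 47320)
(-228609 + Q)/(g(-478) + Y(-356)) = (-228609 + 47320)/(2/(-8 + (-478)**2) + 0) = -181289/(2/(-8 + 228484) + 0) = -181289/(2/228476 + 0) = -181289/(2*(1/228476) + 0) = -181289/(1/114238 + 0) = -181289/1/114238 = -181289*114238 = -20710092782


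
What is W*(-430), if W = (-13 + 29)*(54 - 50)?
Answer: -27520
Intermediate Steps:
W = 64 (W = 16*4 = 64)
W*(-430) = 64*(-430) = -27520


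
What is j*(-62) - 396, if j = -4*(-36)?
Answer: -9324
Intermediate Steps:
j = 144
j*(-62) - 396 = 144*(-62) - 396 = -8928 - 396 = -9324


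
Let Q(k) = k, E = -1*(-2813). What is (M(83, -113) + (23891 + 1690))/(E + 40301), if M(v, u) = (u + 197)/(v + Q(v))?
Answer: 2123265/3578462 ≈ 0.59335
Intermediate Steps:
E = 2813
M(v, u) = (197 + u)/(2*v) (M(v, u) = (u + 197)/(v + v) = (197 + u)/((2*v)) = (197 + u)*(1/(2*v)) = (197 + u)/(2*v))
(M(83, -113) + (23891 + 1690))/(E + 40301) = ((½)*(197 - 113)/83 + (23891 + 1690))/(2813 + 40301) = ((½)*(1/83)*84 + 25581)/43114 = (42/83 + 25581)*(1/43114) = (2123265/83)*(1/43114) = 2123265/3578462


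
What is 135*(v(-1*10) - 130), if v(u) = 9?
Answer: -16335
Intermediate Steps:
135*(v(-1*10) - 130) = 135*(9 - 130) = 135*(-121) = -16335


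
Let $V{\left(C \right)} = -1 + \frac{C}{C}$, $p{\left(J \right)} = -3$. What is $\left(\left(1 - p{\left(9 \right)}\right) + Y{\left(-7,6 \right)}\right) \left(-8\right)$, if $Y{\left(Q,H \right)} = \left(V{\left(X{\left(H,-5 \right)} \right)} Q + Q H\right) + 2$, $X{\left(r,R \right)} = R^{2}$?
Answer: $288$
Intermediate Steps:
$V{\left(C \right)} = 0$ ($V{\left(C \right)} = -1 + 1 = 0$)
$Y{\left(Q,H \right)} = 2 + H Q$ ($Y{\left(Q,H \right)} = \left(0 Q + Q H\right) + 2 = \left(0 + H Q\right) + 2 = H Q + 2 = 2 + H Q$)
$\left(\left(1 - p{\left(9 \right)}\right) + Y{\left(-7,6 \right)}\right) \left(-8\right) = \left(\left(1 - -3\right) + \left(2 + 6 \left(-7\right)\right)\right) \left(-8\right) = \left(\left(1 + 3\right) + \left(2 - 42\right)\right) \left(-8\right) = \left(4 - 40\right) \left(-8\right) = \left(-36\right) \left(-8\right) = 288$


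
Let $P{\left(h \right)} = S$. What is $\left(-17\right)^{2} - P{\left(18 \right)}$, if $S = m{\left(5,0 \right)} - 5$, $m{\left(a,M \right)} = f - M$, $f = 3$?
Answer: $291$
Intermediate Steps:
$m{\left(a,M \right)} = 3 - M$
$S = -2$ ($S = \left(3 - 0\right) - 5 = \left(3 + 0\right) - 5 = 3 - 5 = -2$)
$P{\left(h \right)} = -2$
$\left(-17\right)^{2} - P{\left(18 \right)} = \left(-17\right)^{2} - -2 = 289 + 2 = 291$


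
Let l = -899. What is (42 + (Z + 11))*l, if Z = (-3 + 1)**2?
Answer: -51243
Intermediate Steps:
Z = 4 (Z = (-2)**2 = 4)
(42 + (Z + 11))*l = (42 + (4 + 11))*(-899) = (42 + 15)*(-899) = 57*(-899) = -51243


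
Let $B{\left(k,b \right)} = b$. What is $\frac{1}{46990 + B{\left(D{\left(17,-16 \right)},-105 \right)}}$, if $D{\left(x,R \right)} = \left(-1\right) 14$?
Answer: $\frac{1}{46885} \approx 2.1329 \cdot 10^{-5}$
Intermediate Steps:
$D{\left(x,R \right)} = -14$
$\frac{1}{46990 + B{\left(D{\left(17,-16 \right)},-105 \right)}} = \frac{1}{46990 - 105} = \frac{1}{46885}$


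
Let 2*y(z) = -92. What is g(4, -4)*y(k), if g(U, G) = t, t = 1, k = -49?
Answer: -46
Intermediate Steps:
y(z) = -46 (y(z) = (½)*(-92) = -46)
g(U, G) = 1
g(4, -4)*y(k) = 1*(-46) = -46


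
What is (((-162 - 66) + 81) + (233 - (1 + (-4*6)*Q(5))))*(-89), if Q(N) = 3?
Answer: -13973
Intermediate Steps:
(((-162 - 66) + 81) + (233 - (1 + (-4*6)*Q(5))))*(-89) = (((-162 - 66) + 81) + (233 - (1 - 4*6*3)))*(-89) = ((-228 + 81) + (233 - (1 - 24*3)))*(-89) = (-147 + (233 - (1 - 72)))*(-89) = (-147 + (233 - 1*(-71)))*(-89) = (-147 + (233 + 71))*(-89) = (-147 + 304)*(-89) = 157*(-89) = -13973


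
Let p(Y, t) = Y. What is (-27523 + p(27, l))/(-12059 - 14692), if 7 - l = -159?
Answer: 27496/26751 ≈ 1.0278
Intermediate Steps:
l = 166 (l = 7 - 1*(-159) = 7 + 159 = 166)
(-27523 + p(27, l))/(-12059 - 14692) = (-27523 + 27)/(-12059 - 14692) = -27496/(-26751) = -27496*(-1/26751) = 27496/26751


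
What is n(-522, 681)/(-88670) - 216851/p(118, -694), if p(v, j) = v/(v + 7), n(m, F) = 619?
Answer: -600880586073/2615765 ≈ -2.2972e+5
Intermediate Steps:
p(v, j) = v/(7 + v)
n(-522, 681)/(-88670) - 216851/p(118, -694) = 619/(-88670) - 216851/(118/(7 + 118)) = 619*(-1/88670) - 216851/(118/125) = -619/88670 - 216851/(118*(1/125)) = -619/88670 - 216851/118/125 = -619/88670 - 216851*125/118 = -619/88670 - 27106375/118 = -600880586073/2615765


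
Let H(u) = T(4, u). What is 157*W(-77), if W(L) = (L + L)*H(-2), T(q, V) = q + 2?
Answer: -145068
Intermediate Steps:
T(q, V) = 2 + q
H(u) = 6 (H(u) = 2 + 4 = 6)
W(L) = 12*L (W(L) = (L + L)*6 = (2*L)*6 = 12*L)
157*W(-77) = 157*(12*(-77)) = 157*(-924) = -145068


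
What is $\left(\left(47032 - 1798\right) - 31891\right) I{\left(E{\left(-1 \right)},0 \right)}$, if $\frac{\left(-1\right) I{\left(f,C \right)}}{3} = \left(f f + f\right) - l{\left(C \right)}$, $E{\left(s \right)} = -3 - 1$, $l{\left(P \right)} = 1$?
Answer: $-440319$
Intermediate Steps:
$E{\left(s \right)} = -4$
$I{\left(f,C \right)} = 3 - 3 f - 3 f^{2}$ ($I{\left(f,C \right)} = - 3 \left(\left(f f + f\right) - 1\right) = - 3 \left(\left(f^{2} + f\right) - 1\right) = - 3 \left(\left(f + f^{2}\right) - 1\right) = - 3 \left(-1 + f + f^{2}\right) = 3 - 3 f - 3 f^{2}$)
$\left(\left(47032 - 1798\right) - 31891\right) I{\left(E{\left(-1 \right)},0 \right)} = \left(\left(47032 - 1798\right) - 31891\right) \left(3 - -12 - 3 \left(-4\right)^{2}\right) = \left(45234 - 31891\right) \left(3 + 12 - 48\right) = 13343 \left(3 + 12 - 48\right) = 13343 \left(-33\right) = -440319$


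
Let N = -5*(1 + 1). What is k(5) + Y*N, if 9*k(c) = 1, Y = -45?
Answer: 4051/9 ≈ 450.11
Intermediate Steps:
k(c) = ⅑ (k(c) = (⅑)*1 = ⅑)
N = -10 (N = -5*2 = -10)
k(5) + Y*N = ⅑ - 45*(-10) = ⅑ + 450 = 4051/9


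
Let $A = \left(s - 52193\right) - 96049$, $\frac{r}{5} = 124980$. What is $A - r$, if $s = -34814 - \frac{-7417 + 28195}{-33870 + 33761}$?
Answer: $- \frac{88046426}{109} \approx -8.0777 \cdot 10^{5}$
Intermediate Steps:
$r = 624900$ ($r = 5 \cdot 124980 = 624900$)
$s = - \frac{3773948}{109}$ ($s = -34814 - \frac{20778}{-109} = -34814 - 20778 \left(- \frac{1}{109}\right) = -34814 - - \frac{20778}{109} = -34814 + \frac{20778}{109} = - \frac{3773948}{109} \approx -34623.0$)
$A = - \frac{19932326}{109}$ ($A = \left(- \frac{3773948}{109} - 52193\right) - 96049 = - \frac{9462985}{109} - 96049 = - \frac{19932326}{109} \approx -1.8287 \cdot 10^{5}$)
$A - r = - \frac{19932326}{109} - 624900 = - \frac{88046426}{109}$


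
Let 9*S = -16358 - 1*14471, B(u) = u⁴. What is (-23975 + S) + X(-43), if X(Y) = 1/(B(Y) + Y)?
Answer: -93675488647/3418758 ≈ -27400.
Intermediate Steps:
X(Y) = 1/(Y + Y⁴) (X(Y) = 1/(Y⁴ + Y) = 1/(Y + Y⁴))
S = -30829/9 (S = (-16358 - 1*14471)/9 = (-16358 - 14471)/9 = (⅑)*(-30829) = -30829/9 ≈ -3425.4)
(-23975 + S) + X(-43) = (-23975 - 30829/9) + 1/(-43 + (-43)⁴) = -246604/9 + 1/(-43 + 3418801) = -246604/9 + 1/3418758 = -93675488647/3418758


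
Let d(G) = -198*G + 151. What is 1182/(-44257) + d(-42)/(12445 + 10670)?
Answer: 347402089/1023000555 ≈ 0.33959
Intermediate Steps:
d(G) = 151 - 198*G
1182/(-44257) + d(-42)/(12445 + 10670) = 1182/(-44257) + (151 - 198*(-42))/(12445 + 10670) = 1182*(-1/44257) + (151 + 8316)/23115 = -1182/44257 + 8467*(1/23115) = -1182/44257 + 8467/23115 = 347402089/1023000555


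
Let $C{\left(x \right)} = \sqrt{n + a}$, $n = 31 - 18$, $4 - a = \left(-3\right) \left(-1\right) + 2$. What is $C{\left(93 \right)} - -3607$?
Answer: $3607 + 2 \sqrt{3} \approx 3610.5$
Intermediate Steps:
$a = -1$ ($a = 4 - \left(\left(-3\right) \left(-1\right) + 2\right) = 4 - \left(3 + 2\right) = 4 - 5 = -1$)
$n = 13$
$C{\left(x \right)} = 2 \sqrt{3}$ ($C{\left(x \right)} = \sqrt{13 - 1} = \sqrt{12} = 2 \sqrt{3}$)
$C{\left(93 \right)} - -3607 = 2 \sqrt{3} - -3607 = 2 \sqrt{3} + 3607 = 3607 + 2 \sqrt{3}$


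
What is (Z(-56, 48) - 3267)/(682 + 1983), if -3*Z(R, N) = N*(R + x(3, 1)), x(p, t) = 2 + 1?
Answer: -59/65 ≈ -0.90769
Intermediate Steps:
x(p, t) = 3
Z(R, N) = -N*(3 + R)/3 (Z(R, N) = -N*(R + 3)/3 = -N*(3 + R)/3)
(Z(-56, 48) - 3267)/(682 + 1983) = (-⅓*48*(3 - 56) - 3267)/(682 + 1983) = (-⅓*48*(-53) - 3267)/2665 = (848 - 3267)*(1/2665) = -2419*1/2665 = -59/65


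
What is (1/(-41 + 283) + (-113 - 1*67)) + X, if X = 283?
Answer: 24927/242 ≈ 103.00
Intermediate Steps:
(1/(-41 + 283) + (-113 - 1*67)) + X = (1/(-41 + 283) + (-113 - 1*67)) + 283 = (1/242 + (-113 - 67)) + 283 = (1/242 - 180) + 283 = -43559/242 + 283 = 24927/242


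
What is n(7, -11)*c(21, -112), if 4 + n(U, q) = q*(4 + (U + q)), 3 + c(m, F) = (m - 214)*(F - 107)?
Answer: -169056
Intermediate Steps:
c(m, F) = -3 + (-214 + m)*(-107 + F) (c(m, F) = -3 + (m - 214)*(F - 107) = -3 + (-214 + m)*(-107 + F))
n(U, q) = -4 + q*(4 + U + q) (n(U, q) = -4 + q*(4 + (U + q)) = -4 + q*(4 + U + q))
n(7, -11)*c(21, -112) = (-4 + (-11)² + 4*(-11) + 7*(-11))*(22895 - 214*(-112) - 107*21 - 112*21) = (-4 + 121 - 44 - 77)*(22895 + 23968 - 2247 - 2352) = -4*42264 = -169056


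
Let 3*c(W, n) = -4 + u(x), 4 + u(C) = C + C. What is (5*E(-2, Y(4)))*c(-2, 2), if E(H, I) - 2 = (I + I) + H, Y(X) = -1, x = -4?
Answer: 160/3 ≈ 53.333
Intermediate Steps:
E(H, I) = 2 + H + 2*I (E(H, I) = 2 + ((I + I) + H) = 2 + (2*I + H) = 2 + (H + 2*I) = 2 + H + 2*I)
u(C) = -4 + 2*C (u(C) = -4 + (C + C) = -4 + 2*C)
c(W, n) = -16/3 (c(W, n) = (-4 + (-4 + 2*(-4)))/3 = (-4 + (-4 - 8))/3 = (-4 - 12)/3 = (⅓)*(-16) = -16/3)
(5*E(-2, Y(4)))*c(-2, 2) = (5*(2 - 2 + 2*(-1)))*(-16/3) = (5*(2 - 2 - 2))*(-16/3) = (5*(-2))*(-16/3) = -10*(-16/3) = 160/3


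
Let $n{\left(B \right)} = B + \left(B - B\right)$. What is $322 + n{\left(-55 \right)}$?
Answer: $267$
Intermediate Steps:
$n{\left(B \right)} = B$ ($n{\left(B \right)} = B + 0 = B$)
$322 + n{\left(-55 \right)} = 322 - 55 = 267$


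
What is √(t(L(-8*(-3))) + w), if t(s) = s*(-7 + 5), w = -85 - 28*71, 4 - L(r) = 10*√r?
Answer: √(-2081 + 40*√6) ≈ 44.531*I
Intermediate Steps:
L(r) = 4 - 10*√r
w = -2073 (w = -85 - 1988 = -2073)
t(s) = -2*s (t(s) = s*(-2) = -2*s)
√(t(L(-8*(-3))) + w) = √(-2*(4 - 10*2*√6) - 2073) = √(-2*(4 - 20*√6) - 2073) = √((-8 + 40*√6) - 2073) = √(-2081 + 40*√6)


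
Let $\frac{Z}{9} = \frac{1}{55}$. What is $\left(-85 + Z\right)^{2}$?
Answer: $\frac{21771556}{3025} \approx 7197.2$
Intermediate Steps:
$Z = \frac{9}{55} \approx 0.16364$
$\left(-85 + Z\right)^{2} = \left(-85 + \frac{9}{55}\right)^{2} = \left(- \frac{4666}{55}\right)^{2} = \frac{21771556}{3025}$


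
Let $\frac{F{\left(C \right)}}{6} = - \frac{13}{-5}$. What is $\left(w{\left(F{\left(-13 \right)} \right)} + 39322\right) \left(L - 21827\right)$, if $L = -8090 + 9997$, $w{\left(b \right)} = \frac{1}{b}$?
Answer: $- \frac{10182841720}{13} \approx -7.833 \cdot 10^{8}$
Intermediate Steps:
$F{\left(C \right)} = \frac{78}{5}$ ($F{\left(C \right)} = 6 \left(- \frac{13}{-5}\right) = 6 \left(\left(-13\right) \left(- \frac{1}{5}\right)\right) = 6 \cdot \frac{13}{5} = \frac{78}{5}$)
$L = 1907$
$\left(w{\left(F{\left(-13 \right)} \right)} + 39322\right) \left(L - 21827\right) = \left(\frac{1}{\frac{78}{5}} + 39322\right) \left(1907 - 21827\right) = \left(\frac{5}{78} + 39322\right) \left(-19920\right) = \frac{3067121}{78} \left(-19920\right) = - \frac{10182841720}{13}$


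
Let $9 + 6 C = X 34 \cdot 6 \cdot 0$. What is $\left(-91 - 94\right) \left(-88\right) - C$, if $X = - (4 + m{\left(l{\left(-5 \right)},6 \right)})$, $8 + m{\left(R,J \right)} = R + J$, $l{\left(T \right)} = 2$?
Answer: $\frac{32563}{2} \approx 16282.0$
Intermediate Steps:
$m{\left(R,J \right)} = -8 + J + R$ ($m{\left(R,J \right)} = -8 + \left(R + J\right) = -8 + \left(J + R\right) = -8 + J + R$)
$X = -4$ ($X = - (4 + \left(-8 + 6 + 2\right)) = - (4 + 0) = \left(-1\right) 4 = -4$)
$C = - \frac{3}{2}$ ($C = - \frac{3}{2} + \frac{\left(-4\right) 34 \cdot 6 \cdot 0}{6} = - \frac{3}{2} + \frac{\left(-136\right) 0}{6} = - \frac{3}{2} + \frac{1}{6} \cdot 0 = - \frac{3}{2} + 0 = - \frac{3}{2} \approx -1.5$)
$\left(-91 - 94\right) \left(-88\right) - C = \left(-91 - 94\right) \left(-88\right) - - \frac{3}{2} = \left(-185\right) \left(-88\right) + \frac{3}{2} = 16280 + \frac{3}{2} = \frac{32563}{2}$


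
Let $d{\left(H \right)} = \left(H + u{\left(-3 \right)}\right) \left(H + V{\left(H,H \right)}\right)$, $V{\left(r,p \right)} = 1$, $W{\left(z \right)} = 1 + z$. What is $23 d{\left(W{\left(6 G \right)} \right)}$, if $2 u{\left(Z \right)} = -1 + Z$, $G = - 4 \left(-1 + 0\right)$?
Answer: $13754$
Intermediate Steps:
$G = 4$ ($G = \left(-4\right) \left(-1\right) = 4$)
$u{\left(Z \right)} = - \frac{1}{2} + \frac{Z}{2}$ ($u{\left(Z \right)} = \frac{-1 + Z}{2} = - \frac{1}{2} + \frac{Z}{2}$)
$d{\left(H \right)} = \left(1 + H\right) \left(-2 + H\right)$ ($d{\left(H \right)} = \left(H + \left(- \frac{1}{2} + \frac{1}{2} \left(-3\right)\right)\right) \left(H + 1\right) = \left(H - 2\right) \left(1 + H\right) = \left(-2 + H\right) \left(1 + H\right) = \left(1 + H\right) \left(-2 + H\right)$)
$23 d{\left(W{\left(6 G \right)} \right)} = 23 \left(-2 + \left(1 + 6 \cdot 4\right)^{2} - \left(1 + 6 \cdot 4\right)\right) = 23 \left(-2 + \left(1 + 24\right)^{2} - \left(1 + 24\right)\right) = 23 \left(-2 + 25^{2} - 25\right) = 23 \left(-2 + 625 - 25\right) = 23 \cdot 598 = 13754$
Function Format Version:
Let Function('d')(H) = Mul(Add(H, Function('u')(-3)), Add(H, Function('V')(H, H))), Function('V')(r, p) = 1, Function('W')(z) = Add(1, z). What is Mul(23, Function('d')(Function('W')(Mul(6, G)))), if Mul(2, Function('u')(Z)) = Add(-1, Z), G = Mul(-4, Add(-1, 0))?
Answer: 13754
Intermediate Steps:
G = 4 (G = Mul(-4, -1) = 4)
Function('u')(Z) = Add(Rational(-1, 2), Mul(Rational(1, 2), Z)) (Function('u')(Z) = Mul(Rational(1, 2), Add(-1, Z)) = Add(Rational(-1, 2), Mul(Rational(1, 2), Z)))
Function('d')(H) = Mul(Add(1, H), Add(-2, H)) (Function('d')(H) = Mul(Add(H, Add(Rational(-1, 2), Mul(Rational(1, 2), -3))), Add(H, 1)) = Mul(Add(H, Add(Rational(-1, 2), Rational(-3, 2))), Add(1, H)) = Mul(Add(H, -2), Add(1, H)) = Mul(Add(-2, H), Add(1, H)) = Mul(Add(1, H), Add(-2, H)))
Mul(23, Function('d')(Function('W')(Mul(6, G)))) = Mul(23, Add(-2, Pow(Add(1, Mul(6, 4)), 2), Mul(-1, Add(1, Mul(6, 4))))) = Mul(23, Add(-2, Pow(Add(1, 24), 2), Mul(-1, Add(1, 24)))) = Mul(23, Add(-2, Pow(25, 2), Mul(-1, 25))) = Mul(23, Add(-2, 625, -25)) = Mul(23, 598) = 13754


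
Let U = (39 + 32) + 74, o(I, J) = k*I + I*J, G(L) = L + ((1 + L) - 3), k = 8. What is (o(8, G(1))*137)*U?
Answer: 1271360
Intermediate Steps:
G(L) = -2 + 2*L (G(L) = L + (-2 + L) = -2 + 2*L)
o(I, J) = 8*I + I*J
U = 145 (U = 71 + 74 = 145)
(o(8, G(1))*137)*U = ((8*(8 + (-2 + 2*1)))*137)*145 = ((8*(8 + (-2 + 2)))*137)*145 = ((8*(8 + 0))*137)*145 = ((8*8)*137)*145 = (64*137)*145 = 8768*145 = 1271360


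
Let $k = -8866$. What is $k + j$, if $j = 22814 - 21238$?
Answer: $-7290$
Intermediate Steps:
$j = 1576$
$k + j = -8866 + 1576 = -7290$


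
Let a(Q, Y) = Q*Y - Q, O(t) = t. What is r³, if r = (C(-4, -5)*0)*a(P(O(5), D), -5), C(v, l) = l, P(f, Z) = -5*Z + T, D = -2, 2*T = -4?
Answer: 0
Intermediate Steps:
T = -2 (T = (½)*(-4) = -2)
P(f, Z) = -2 - 5*Z (P(f, Z) = -5*Z - 2 = -2 - 5*Z)
a(Q, Y) = -Q + Q*Y
r = 0 (r = (-5*0)*((-2 - 5*(-2))*(-1 - 5)) = 0*((-2 + 10)*(-6)) = 0*(8*(-6)) = 0*(-48) = 0)
r³ = 0³ = 0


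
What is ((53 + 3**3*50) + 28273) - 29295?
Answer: 381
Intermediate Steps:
((53 + 3**3*50) + 28273) - 29295 = ((53 + 27*50) + 28273) - 29295 = ((53 + 1350) + 28273) - 29295 = (1403 + 28273) - 29295 = 29676 - 29295 = 381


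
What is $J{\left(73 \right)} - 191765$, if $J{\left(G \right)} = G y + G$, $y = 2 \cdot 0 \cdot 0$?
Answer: $-191692$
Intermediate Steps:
$y = 0$ ($y = 0 \cdot 0 = 0$)
$J{\left(G \right)} = G$ ($J{\left(G \right)} = G 0 + G = 0 + G = G$)
$J{\left(73 \right)} - 191765 = 73 - 191765 = -191692$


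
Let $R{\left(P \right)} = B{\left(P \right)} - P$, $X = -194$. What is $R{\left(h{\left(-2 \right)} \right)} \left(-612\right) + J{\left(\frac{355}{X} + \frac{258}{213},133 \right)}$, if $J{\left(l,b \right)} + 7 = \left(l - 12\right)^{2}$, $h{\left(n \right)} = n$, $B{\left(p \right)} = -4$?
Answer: $\frac{261102551973}{189723076} \approx 1376.2$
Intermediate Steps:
$R{\left(P \right)} = -4 - P$
$J{\left(l,b \right)} = -7 + \left(-12 + l\right)^{2}$ ($J{\left(l,b \right)} = -7 + \left(l - 12\right)^{2} = -7 + \left(-12 + l\right)^{2}$)
$R{\left(h{\left(-2 \right)} \right)} \left(-612\right) + J{\left(\frac{355}{X} + \frac{258}{213},133 \right)} = \left(-4 - -2\right) \left(-612\right) - \left(7 - \left(-12 + \left(\frac{355}{-194} + \frac{258}{213}\right)\right)^{2}\right) = \left(-4 + 2\right) \left(-612\right) - \left(7 - \left(-12 + \left(355 \left(- \frac{1}{194}\right) + 258 \cdot \frac{1}{213}\right)\right)^{2}\right) = \left(-2\right) \left(-612\right) - \left(7 - \left(-12 + \left(- \frac{355}{194} + \frac{86}{71}\right)\right)^{2}\right) = 1224 - \left(7 - \left(-12 - \frac{8521}{13774}\right)^{2}\right) = 1224 - \left(7 - \left(- \frac{173809}{13774}\right)^{2}\right) = 1224 + \left(-7 + \frac{30209568481}{189723076}\right) = 1224 + \frac{28881506949}{189723076} = \frac{261102551973}{189723076}$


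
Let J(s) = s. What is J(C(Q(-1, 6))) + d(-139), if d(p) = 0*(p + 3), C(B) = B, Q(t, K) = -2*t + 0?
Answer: 2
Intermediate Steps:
Q(t, K) = -2*t
d(p) = 0 (d(p) = 0*(3 + p) = 0)
J(C(Q(-1, 6))) + d(-139) = -2*(-1) + 0 = 2 + 0 = 2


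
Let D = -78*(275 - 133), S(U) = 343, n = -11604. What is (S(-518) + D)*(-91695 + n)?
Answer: 1108708167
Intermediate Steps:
D = -11076 (D = -78*142 = -11076)
(S(-518) + D)*(-91695 + n) = (343 - 11076)*(-91695 - 11604) = -10733*(-103299) = 1108708167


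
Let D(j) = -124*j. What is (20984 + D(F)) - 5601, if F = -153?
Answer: 34355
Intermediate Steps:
(20984 + D(F)) - 5601 = (20984 - 124*(-153)) - 5601 = (20984 + 18972) - 5601 = 39956 - 5601 = 34355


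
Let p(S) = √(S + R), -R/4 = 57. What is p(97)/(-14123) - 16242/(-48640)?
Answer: 8121/24320 - I*√131/14123 ≈ 0.33392 - 0.00081042*I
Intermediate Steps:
R = -228 (R = -4*57 = -228)
p(S) = √(-228 + S) (p(S) = √(S - 228) = √(-228 + S))
p(97)/(-14123) - 16242/(-48640) = √(-228 + 97)/(-14123) - 16242/(-48640) = √(-131)*(-1/14123) - 16242*(-1/48640) = (I*√131)*(-1/14123) + 8121/24320 = -I*√131/14123 + 8121/24320 = 8121/24320 - I*√131/14123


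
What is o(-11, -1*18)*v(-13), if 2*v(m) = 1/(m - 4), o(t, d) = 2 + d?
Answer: 8/17 ≈ 0.47059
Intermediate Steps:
v(m) = 1/(2*(-4 + m)) (v(m) = 1/(2*(m - 4)) = 1/(2*(-4 + m)))
o(-11, -1*18)*v(-13) = (2 - 1*18)*(1/(2*(-4 - 13))) = (2 - 18)*((1/2)/(-17)) = -8*(-1)/17 = -16*(-1/34) = 8/17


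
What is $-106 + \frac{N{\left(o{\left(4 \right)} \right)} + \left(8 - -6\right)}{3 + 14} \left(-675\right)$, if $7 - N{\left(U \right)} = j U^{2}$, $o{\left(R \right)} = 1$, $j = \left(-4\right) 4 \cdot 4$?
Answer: $-3481$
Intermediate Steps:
$j = -64$ ($j = \left(-16\right) 4 = -64$)
$N{\left(U \right)} = 7 + 64 U^{2}$ ($N{\left(U \right)} = 7 - - 64 U^{2} = 7 + 64 U^{2}$)
$-106 + \frac{N{\left(o{\left(4 \right)} \right)} + \left(8 - -6\right)}{3 + 14} \left(-675\right) = -106 + \frac{\left(7 + 64 \cdot 1^{2}\right) + \left(8 - -6\right)}{3 + 14} \left(-675\right) = -106 + \frac{\left(7 + 64 \cdot 1\right) + \left(8 + 6\right)}{17} \left(-675\right) = -106 + \left(\left(7 + 64\right) + 14\right) \frac{1}{17} \left(-675\right) = -106 + \left(71 + 14\right) \frac{1}{17} \left(-675\right) = -106 + 85 \cdot \frac{1}{17} \left(-675\right) = -106 + 5 \left(-675\right) = -106 - 3375 = -3481$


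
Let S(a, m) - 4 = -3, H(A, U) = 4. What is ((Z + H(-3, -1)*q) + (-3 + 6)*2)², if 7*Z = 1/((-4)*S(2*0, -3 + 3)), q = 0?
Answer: 27889/784 ≈ 35.573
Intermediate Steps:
S(a, m) = 1 (S(a, m) = 4 - 3 = 1)
Z = -1/28 (Z = (1/(-4*1))/7 = (-¼*1)/7 = (⅐)*(-¼) = -1/28 ≈ -0.035714)
((Z + H(-3, -1)*q) + (-3 + 6)*2)² = ((-1/28 + 4*0) + (-3 + 6)*2)² = ((-1/28 + 0) + 3*2)² = (-1/28 + 6)² = (167/28)² = 27889/784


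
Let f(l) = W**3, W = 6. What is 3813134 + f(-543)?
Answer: 3813350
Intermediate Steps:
f(l) = 216 (f(l) = 6**3 = 216)
3813134 + f(-543) = 3813134 + 216 = 3813350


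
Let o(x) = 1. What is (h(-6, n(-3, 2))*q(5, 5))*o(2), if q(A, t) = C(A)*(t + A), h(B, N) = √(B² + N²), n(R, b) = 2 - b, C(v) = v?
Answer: 300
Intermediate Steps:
q(A, t) = A*(A + t) (q(A, t) = A*(t + A) = A*(A + t))
(h(-6, n(-3, 2))*q(5, 5))*o(2) = (√((-6)² + (2 - 1*2)²)*(5*(5 + 5)))*1 = (√(36 + (2 - 2)²)*(5*10))*1 = (√(36 + 0²)*50)*1 = (√(36 + 0)*50)*1 = (√36*50)*1 = (6*50)*1 = 300*1 = 300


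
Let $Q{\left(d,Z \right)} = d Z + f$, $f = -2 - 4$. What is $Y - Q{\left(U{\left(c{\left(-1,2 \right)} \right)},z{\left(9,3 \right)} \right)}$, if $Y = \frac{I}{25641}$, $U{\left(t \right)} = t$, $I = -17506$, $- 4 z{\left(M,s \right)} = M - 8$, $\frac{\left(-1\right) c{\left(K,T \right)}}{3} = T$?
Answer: $\frac{195757}{51282} \approx 3.8173$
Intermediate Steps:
$c{\left(K,T \right)} = - 3 T$
$z{\left(M,s \right)} = 2 - \frac{M}{4}$ ($z{\left(M,s \right)} = - \frac{M - 8}{4} = - \frac{-8 + M}{4} = 2 - \frac{M}{4}$)
$f = -6$
$Q{\left(d,Z \right)} = -6 + Z d$ ($Q{\left(d,Z \right)} = d Z - 6 = Z d - 6 = -6 + Z d$)
$Y = - \frac{17506}{25641} \approx -0.68273$
$Y - Q{\left(U{\left(c{\left(-1,2 \right)} \right)},z{\left(9,3 \right)} \right)} = - \frac{17506}{25641} - \left(-6 + \left(2 - \frac{9}{4}\right) \left(\left(-3\right) 2\right)\right) = - \frac{17506}{25641} - \left(-6 + \left(2 - \frac{9}{4}\right) \left(-6\right)\right) = - \frac{17506}{25641} - \left(-6 - - \frac{3}{2}\right) = - \frac{17506}{25641} - \left(-6 + \frac{3}{2}\right) = - \frac{17506}{25641} - - \frac{9}{2} = - \frac{17506}{25641} + \frac{9}{2} = \frac{195757}{51282}$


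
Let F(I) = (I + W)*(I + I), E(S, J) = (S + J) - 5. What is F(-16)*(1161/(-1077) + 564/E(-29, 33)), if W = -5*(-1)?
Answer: -71407776/359 ≈ -1.9891e+5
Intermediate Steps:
W = 5
E(S, J) = -5 + J + S (E(S, J) = (J + S) - 5 = -5 + J + S)
F(I) = 2*I*(5 + I) (F(I) = (I + 5)*(I + I) = (5 + I)*(2*I) = 2*I*(5 + I))
F(-16)*(1161/(-1077) + 564/E(-29, 33)) = (2*(-16)*(5 - 16))*(1161/(-1077) + 564/(-5 + 33 - 29)) = (2*(-16)*(-11))*(1161*(-1/1077) + 564/(-1)) = 352*(-387/359 + 564*(-1)) = 352*(-387/359 - 564) = 352*(-202863/359) = -71407776/359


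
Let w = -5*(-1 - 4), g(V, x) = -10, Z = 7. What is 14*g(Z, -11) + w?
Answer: -115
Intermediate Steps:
w = 25 (w = -5*(-5) = 25)
14*g(Z, -11) + w = 14*(-10) + 25 = -140 + 25 = -115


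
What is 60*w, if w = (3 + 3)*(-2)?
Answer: -720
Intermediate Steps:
w = -12 (w = 6*(-2) = -12)
60*w = 60*(-12) = -720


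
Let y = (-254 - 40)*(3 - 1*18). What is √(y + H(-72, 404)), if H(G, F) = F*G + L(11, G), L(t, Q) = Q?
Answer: 15*I*√110 ≈ 157.32*I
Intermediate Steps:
H(G, F) = G + F*G (H(G, F) = F*G + G = G + F*G)
y = 4410 (y = -294*(3 - 18) = -294*(-15) = 4410)
√(y + H(-72, 404)) = √(4410 - 72*(1 + 404)) = √(4410 - 72*405) = √(4410 - 29160) = √(-24750) = 15*I*√110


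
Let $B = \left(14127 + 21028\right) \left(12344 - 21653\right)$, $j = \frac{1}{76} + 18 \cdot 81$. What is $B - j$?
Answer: $- \frac{24871710829}{76} \approx -3.2726 \cdot 10^{8}$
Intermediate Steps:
$j = \frac{110809}{76}$ ($j = \frac{1}{76} + 1458 = \frac{110809}{76} \approx 1458.0$)
$B = -327257895$ ($B = 35155 \left(-9309\right) = -327257895$)
$B - j = -327257895 - \frac{110809}{76} = - \frac{24871710829}{76}$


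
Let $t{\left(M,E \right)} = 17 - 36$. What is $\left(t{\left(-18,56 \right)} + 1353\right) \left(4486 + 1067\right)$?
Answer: $7407702$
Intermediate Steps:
$t{\left(M,E \right)} = -19$ ($t{\left(M,E \right)} = 17 - 36 = -19$)
$\left(t{\left(-18,56 \right)} + 1353\right) \left(4486 + 1067\right) = \left(-19 + 1353\right) \left(4486 + 1067\right) = 1334 \cdot 5553 = 7407702$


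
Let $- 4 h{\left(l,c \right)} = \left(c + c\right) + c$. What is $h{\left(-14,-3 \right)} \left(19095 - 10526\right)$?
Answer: $\frac{77121}{4} \approx 19280.0$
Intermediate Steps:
$h{\left(l,c \right)} = - \frac{3 c}{4}$ ($h{\left(l,c \right)} = - \frac{\left(c + c\right) + c}{4} = - \frac{2 c + c}{4} = - \frac{3 c}{4}$)
$h{\left(-14,-3 \right)} \left(19095 - 10526\right) = \left(- \frac{3}{4}\right) \left(-3\right) \left(19095 - 10526\right) = \frac{9}{4} \cdot 8569 = \frac{77121}{4}$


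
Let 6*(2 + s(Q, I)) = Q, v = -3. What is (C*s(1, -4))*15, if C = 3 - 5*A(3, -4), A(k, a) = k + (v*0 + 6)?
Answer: 1155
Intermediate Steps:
s(Q, I) = -2 + Q/6
A(k, a) = 6 + k (A(k, a) = k + (-3*0 + 6) = k + (0 + 6) = k + 6 = 6 + k)
C = -42 (C = 3 - 5*(6 + 3) = 3 - 5*9 = 3 - 45 = -42)
(C*s(1, -4))*15 = -42*(-2 + (1/6)*1)*15 = -42*(-2 + 1/6)*15 = -42*(-11/6)*15 = 77*15 = 1155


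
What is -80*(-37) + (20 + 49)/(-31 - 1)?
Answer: 94651/32 ≈ 2957.8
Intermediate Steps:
-80*(-37) + (20 + 49)/(-31 - 1) = 2960 + 69/(-32) = 2960 + 69*(-1/32) = 2960 - 69/32 = 94651/32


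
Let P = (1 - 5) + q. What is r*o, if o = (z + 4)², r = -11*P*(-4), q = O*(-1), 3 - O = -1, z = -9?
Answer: -8800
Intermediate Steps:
O = 4 (O = 3 - 1*(-1) = 3 + 1 = 4)
q = -4 (q = 4*(-1) = -4)
P = -8 (P = (1 - 5) - 4 = -4 - 4 = -8)
r = -352 (r = -11*(-8)*(-4) = 88*(-4) = -352)
o = 25 (o = (-9 + 4)² = (-5)² = 25)
r*o = -352*25 = -8800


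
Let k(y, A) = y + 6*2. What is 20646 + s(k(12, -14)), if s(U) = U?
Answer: 20670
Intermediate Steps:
k(y, A) = 12 + y (k(y, A) = y + 12 = 12 + y)
20646 + s(k(12, -14)) = 20646 + (12 + 12) = 20646 + 24 = 20670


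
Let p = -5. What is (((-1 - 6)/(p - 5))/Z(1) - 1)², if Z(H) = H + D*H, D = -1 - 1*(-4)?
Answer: 1089/1600 ≈ 0.68062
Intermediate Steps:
D = 3 (D = -1 + 4 = 3)
Z(H) = 4*H (Z(H) = H + 3*H = 4*H)
(((-1 - 6)/(p - 5))/Z(1) - 1)² = (((-1 - 6)/(-5 - 5))/((4*1)) - 1)² = (-7/(-10)/4 - 1)² = (-7*(-⅒)*(¼) - 1)² = ((7/10)*(¼) - 1)² = (7/40 - 1)² = (-33/40)² = 1089/1600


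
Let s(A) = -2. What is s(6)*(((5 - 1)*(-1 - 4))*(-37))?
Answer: -1480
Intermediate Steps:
s(6)*(((5 - 1)*(-1 - 4))*(-37)) = -2*(5 - 1)*(-1 - 4)*(-37) = -2*4*(-5)*(-37) = -(-40)*(-37) = -2*740 = -1480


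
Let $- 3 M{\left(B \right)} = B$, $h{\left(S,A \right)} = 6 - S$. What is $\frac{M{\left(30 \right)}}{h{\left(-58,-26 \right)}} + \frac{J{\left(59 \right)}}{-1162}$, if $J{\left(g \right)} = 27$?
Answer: $- \frac{3337}{18592} \approx -0.17949$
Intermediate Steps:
$M{\left(B \right)} = - \frac{B}{3}$
$\frac{M{\left(30 \right)}}{h{\left(-58,-26 \right)}} + \frac{J{\left(59 \right)}}{-1162} = \frac{\left(- \frac{1}{3}\right) 30}{6 - -58} + \frac{27}{-1162} = - \frac{10}{6 + 58} + 27 \left(- \frac{1}{1162}\right) = - \frac{10}{64} - \frac{27}{1162} = \left(-10\right) \frac{1}{64} - \frac{27}{1162} = - \frac{5}{32} - \frac{27}{1162} = - \frac{3337}{18592}$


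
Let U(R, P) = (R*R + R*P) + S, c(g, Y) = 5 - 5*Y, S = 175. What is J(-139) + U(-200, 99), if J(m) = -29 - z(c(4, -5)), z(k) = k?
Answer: 20316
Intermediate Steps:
U(R, P) = 175 + R² + P*R (U(R, P) = (R*R + R*P) + 175 = (R² + P*R) + 175 = 175 + R² + P*R)
J(m) = -59 (J(m) = -29 - (5 - 5*(-5)) = -29 - (5 + 25) = -29 - 1*30 = -29 - 30 = -59)
J(-139) + U(-200, 99) = -59 + (175 + (-200)² + 99*(-200)) = -59 + (175 + 40000 - 19800) = -59 + 20375 = 20316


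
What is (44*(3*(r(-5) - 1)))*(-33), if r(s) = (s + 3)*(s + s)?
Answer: -82764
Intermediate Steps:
r(s) = 2*s*(3 + s) (r(s) = (3 + s)*(2*s) = 2*s*(3 + s))
(44*(3*(r(-5) - 1)))*(-33) = (44*(3*(2*(-5)*(3 - 5) - 1)))*(-33) = (44*(3*(2*(-5)*(-2) - 1)))*(-33) = (44*(3*(20 - 1)))*(-33) = (44*(3*19))*(-33) = (44*57)*(-33) = 2508*(-33) = -82764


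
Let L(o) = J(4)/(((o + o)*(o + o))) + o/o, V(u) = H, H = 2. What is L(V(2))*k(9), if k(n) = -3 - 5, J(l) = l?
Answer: -10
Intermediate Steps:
k(n) = -8
V(u) = 2
L(o) = 1 + o⁻² (L(o) = 4/(((o + o)*(o + o))) + o/o = 4/(((2*o)*(2*o))) + 1 = 4/((4*o²)) + 1 = 4*(1/(4*o²)) + 1 = o⁻² + 1 = 1 + o⁻²)
L(V(2))*k(9) = (1 + 2⁻²)*(-8) = (1 + ¼)*(-8) = (5/4)*(-8) = -10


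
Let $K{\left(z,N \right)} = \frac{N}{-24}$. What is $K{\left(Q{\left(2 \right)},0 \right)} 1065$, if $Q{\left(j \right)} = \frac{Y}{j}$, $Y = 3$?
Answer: $0$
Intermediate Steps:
$Q{\left(j \right)} = \frac{3}{j}$
$K{\left(z,N \right)} = - \frac{N}{24}$ ($K{\left(z,N \right)} = N \left(- \frac{1}{24}\right) = - \frac{N}{24}$)
$K{\left(Q{\left(2 \right)},0 \right)} 1065 = \left(- \frac{1}{24}\right) 0 \cdot 1065 = 0 \cdot 1065 = 0$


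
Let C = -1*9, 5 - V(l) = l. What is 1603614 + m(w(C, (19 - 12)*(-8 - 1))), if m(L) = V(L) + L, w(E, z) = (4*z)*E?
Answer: 1603619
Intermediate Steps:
V(l) = 5 - l
C = -9
w(E, z) = 4*E*z
m(L) = 5 (m(L) = (5 - L) + L = 5)
1603614 + m(w(C, (19 - 12)*(-8 - 1))) = 1603614 + 5 = 1603619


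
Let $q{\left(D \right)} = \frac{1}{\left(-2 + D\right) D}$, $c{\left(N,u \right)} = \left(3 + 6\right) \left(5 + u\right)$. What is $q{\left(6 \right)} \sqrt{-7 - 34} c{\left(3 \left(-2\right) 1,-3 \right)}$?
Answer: $\frac{3 i \sqrt{41}}{4} \approx 4.8023 i$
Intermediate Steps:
$c{\left(N,u \right)} = 45 + 9 u$ ($c{\left(N,u \right)} = 9 \left(5 + u\right) = 45 + 9 u$)
$q{\left(D \right)} = \frac{1}{D \left(-2 + D\right)}$
$q{\left(6 \right)} \sqrt{-7 - 34} c{\left(3 \left(-2\right) 1,-3 \right)} = \frac{1}{6 \left(-2 + 6\right)} \sqrt{-7 - 34} \left(45 + 9 \left(-3\right)\right) = \frac{1}{6 \cdot 4} \sqrt{-41} \left(45 - 27\right) = \frac{1}{6} \cdot \frac{1}{4} i \sqrt{41} \cdot 18 = \frac{i \sqrt{41}}{24} \cdot 18 = \frac{3 i \sqrt{41}}{4}$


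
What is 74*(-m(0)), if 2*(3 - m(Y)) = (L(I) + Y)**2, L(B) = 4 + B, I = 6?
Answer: 3478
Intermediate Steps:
m(Y) = 3 - (10 + Y)**2/2 (m(Y) = 3 - ((4 + 6) + Y)**2/2 = 3 - (10 + Y)**2/2)
74*(-m(0)) = 74*(-(3 - (10 + 0)**2/2)) = 74*(-(3 - 1/2*10**2)) = 74*(-(3 - 1/2*100)) = 74*(-(3 - 50)) = 74*(-1*(-47)) = 74*47 = 3478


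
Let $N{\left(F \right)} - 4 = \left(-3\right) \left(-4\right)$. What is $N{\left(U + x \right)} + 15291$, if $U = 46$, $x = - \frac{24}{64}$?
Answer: $15307$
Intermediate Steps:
$x = - \frac{3}{8}$ ($x = \left(-24\right) \frac{1}{64} = - \frac{3}{8} \approx -0.375$)
$N{\left(F \right)} = 16$ ($N{\left(F \right)} = 4 - -12 = 4 + 12 = 16$)
$N{\left(U + x \right)} + 15291 = 16 + 15291 = 15307$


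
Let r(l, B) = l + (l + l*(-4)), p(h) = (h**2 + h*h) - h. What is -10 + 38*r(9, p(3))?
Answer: -694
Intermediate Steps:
p(h) = -h + 2*h**2 (p(h) = (h**2 + h**2) - h = 2*h**2 - h = -h + 2*h**2)
r(l, B) = -2*l (r(l, B) = l + (l - 4*l) = l - 3*l = -2*l)
-10 + 38*r(9, p(3)) = -10 + 38*(-2*9) = -10 + 38*(-18) = -10 - 684 = -694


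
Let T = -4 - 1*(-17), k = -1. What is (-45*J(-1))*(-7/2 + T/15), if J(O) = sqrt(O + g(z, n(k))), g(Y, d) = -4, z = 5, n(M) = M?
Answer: 237*I*sqrt(5)/2 ≈ 264.97*I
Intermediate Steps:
T = 13 (T = -4 + 17 = 13)
J(O) = sqrt(-4 + O) (J(O) = sqrt(O - 4) = sqrt(-4 + O))
(-45*J(-1))*(-7/2 + T/15) = (-45*sqrt(-4 - 1))*(-7/2 + 13/15) = (-45*I*sqrt(5))*(-7*1/2 + 13*(1/15)) = (-45*I*sqrt(5))*(-7/2 + 13/15) = -45*I*sqrt(5)*(-79/30) = 237*I*sqrt(5)/2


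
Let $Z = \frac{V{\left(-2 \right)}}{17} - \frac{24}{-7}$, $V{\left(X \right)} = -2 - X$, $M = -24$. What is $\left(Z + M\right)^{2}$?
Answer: $\frac{20736}{49} \approx 423.18$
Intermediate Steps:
$Z = \frac{24}{7}$ ($Z = \frac{-2 - -2}{17} - \frac{24}{-7} = \left(-2 + 2\right) \frac{1}{17} - - \frac{24}{7} = 0 \cdot \frac{1}{17} + \frac{24}{7} = 0 + \frac{24}{7} = \frac{24}{7} \approx 3.4286$)
$\left(Z + M\right)^{2} = \left(\frac{24}{7} - 24\right)^{2} = \left(- \frac{144}{7}\right)^{2} = \frac{20736}{49}$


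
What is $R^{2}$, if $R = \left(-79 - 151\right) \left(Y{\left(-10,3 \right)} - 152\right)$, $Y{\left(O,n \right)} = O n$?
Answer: $1752259600$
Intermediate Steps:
$R = 41860$ ($R = \left(-79 - 151\right) \left(\left(-10\right) 3 - 152\right) = - 230 \left(-30 - 152\right) = \left(-230\right) \left(-182\right) = 41860$)
$R^{2} = 41860^{2} = 1752259600$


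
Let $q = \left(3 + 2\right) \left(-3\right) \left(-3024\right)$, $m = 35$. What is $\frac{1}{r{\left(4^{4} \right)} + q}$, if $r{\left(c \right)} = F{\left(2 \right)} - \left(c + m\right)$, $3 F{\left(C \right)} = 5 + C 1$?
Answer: $\frac{3}{135214} \approx 2.2187 \cdot 10^{-5}$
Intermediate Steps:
$F{\left(C \right)} = \frac{5}{3} + \frac{C}{3}$ ($F{\left(C \right)} = \frac{5 + C 1}{3} = \frac{5 + C}{3} = \frac{5}{3} + \frac{C}{3}$)
$r{\left(c \right)} = - \frac{98}{3} - c$ ($r{\left(c \right)} = \left(\frac{5}{3} + \frac{1}{3} \cdot 2\right) - \left(c + 35\right) = \left(\frac{5}{3} + \frac{2}{3}\right) - \left(35 + c\right) = \frac{7}{3} - \left(35 + c\right) = - \frac{98}{3} - c$)
$q = 45360$ ($q = 5 \left(-3\right) \left(-3024\right) = \left(-15\right) \left(-3024\right) = 45360$)
$\frac{1}{r{\left(4^{4} \right)} + q} = \frac{1}{\left(- \frac{98}{3} - 4^{4}\right) + 45360} = \frac{1}{\left(- \frac{98}{3} - 256\right) + 45360} = \frac{1}{- \frac{866}{3} + 45360} = \frac{1}{\frac{135214}{3}} = \frac{3}{135214}$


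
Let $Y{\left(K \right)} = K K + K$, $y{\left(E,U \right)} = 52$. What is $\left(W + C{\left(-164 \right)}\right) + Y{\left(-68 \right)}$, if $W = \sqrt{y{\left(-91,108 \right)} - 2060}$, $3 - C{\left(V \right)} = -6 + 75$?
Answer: $4490 + 2 i \sqrt{502} \approx 4490.0 + 44.811 i$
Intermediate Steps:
$C{\left(V \right)} = -66$ ($C{\left(V \right)} = 3 - \left(-6 + 75\right) = 3 - 69 = -66$)
$W = 2 i \sqrt{502}$ ($W = \sqrt{52 - 2060} = \sqrt{-2008} = 2 i \sqrt{502} \approx 44.811 i$)
$Y{\left(K \right)} = K + K^{2}$ ($Y{\left(K \right)} = K^{2} + K = K + K^{2}$)
$\left(W + C{\left(-164 \right)}\right) + Y{\left(-68 \right)} = \left(2 i \sqrt{502} - 66\right) - 68 \left(1 - 68\right) = \left(-66 + 2 i \sqrt{502}\right) - -4556 = \left(-66 + 2 i \sqrt{502}\right) + 4556 = 4490 + 2 i \sqrt{502}$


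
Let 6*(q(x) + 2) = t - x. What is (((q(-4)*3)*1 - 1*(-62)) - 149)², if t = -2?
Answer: 8464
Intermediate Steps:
q(x) = -7/3 - x/6 (q(x) = -2 + (-2 - x)/6 = -2 + (-⅓ - x/6) = -7/3 - x/6)
(((q(-4)*3)*1 - 1*(-62)) - 149)² = ((((-7/3 - ⅙*(-4))*3)*1 - 1*(-62)) - 149)² = ((((-7/3 + ⅔)*3)*1 + 62) - 149)² = ((-5/3*3*1 + 62) - 149)² = ((-5*1 + 62) - 149)² = ((-5 + 62) - 149)² = (57 - 149)² = (-92)² = 8464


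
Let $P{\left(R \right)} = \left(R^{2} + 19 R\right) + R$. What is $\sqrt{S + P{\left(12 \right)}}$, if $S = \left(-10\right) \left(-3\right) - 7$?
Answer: $\sqrt{407} \approx 20.174$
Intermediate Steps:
$P{\left(R \right)} = R^{2} + 20 R$
$S = 23$ ($S = 30 - 7 = 23$)
$\sqrt{S + P{\left(12 \right)}} = \sqrt{23 + 12 \left(20 + 12\right)} = \sqrt{23 + 12 \cdot 32} = \sqrt{23 + 384} = \sqrt{407}$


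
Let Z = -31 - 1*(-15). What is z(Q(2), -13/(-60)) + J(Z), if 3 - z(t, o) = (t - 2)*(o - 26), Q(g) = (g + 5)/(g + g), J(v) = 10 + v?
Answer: -2267/240 ≈ -9.4458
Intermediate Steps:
Z = -16 (Z = -31 + 15 = -16)
Q(g) = (5 + g)/(2*g) (Q(g) = (5 + g)/((2*g)) = (5 + g)*(1/(2*g)) = (5 + g)/(2*g))
z(t, o) = 3 - (-26 + o)*(-2 + t) (z(t, o) = 3 - (t - 2)*(o - 26) = 3 - (-2 + t)*(-26 + o) = 3 - (-26 + o)*(-2 + t))
z(Q(2), -13/(-60)) + J(Z) = (-49 + 2*(-13/(-60)) + 26*((1/2)*(5 + 2)/2) - (-13/(-60))*(1/2)*(5 + 2)/2) + (10 - 16) = (-49 + 2*(-13*(-1/60)) + 26*((1/2)*(1/2)*7) - (-13*(-1/60))*(1/2)*(1/2)*7) - 6 = (-49 + 2*(13/60) + 26*(7/4) - 1*13/60*7/4) - 6 = (-49 + 13/30 + 91/2 - 91/240) - 6 = -827/240 - 6 = -2267/240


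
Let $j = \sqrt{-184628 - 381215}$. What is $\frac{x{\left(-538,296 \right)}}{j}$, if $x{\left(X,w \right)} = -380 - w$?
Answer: $\frac{676 i \sqrt{565843}}{565843} \approx 0.89867 i$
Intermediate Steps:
$j = i \sqrt{565843}$ ($j = \sqrt{-565843} = i \sqrt{565843} \approx 752.23 i$)
$\frac{x{\left(-538,296 \right)}}{j} = \frac{-380 - 296}{i \sqrt{565843}} = \left(-380 - 296\right) \left(- \frac{i \sqrt{565843}}{565843}\right) = - 676 \left(- \frac{i \sqrt{565843}}{565843}\right) = \frac{676 i \sqrt{565843}}{565843}$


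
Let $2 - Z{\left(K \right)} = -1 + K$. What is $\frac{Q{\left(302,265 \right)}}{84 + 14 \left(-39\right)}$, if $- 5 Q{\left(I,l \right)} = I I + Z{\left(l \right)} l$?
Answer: $\frac{3629}{385} \approx 9.426$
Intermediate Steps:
$Z{\left(K \right)} = 3 - K$ ($Z{\left(K \right)} = 2 - \left(-1 + K\right) = 3 - K$)
$Q{\left(I,l \right)} = - \frac{I^{2}}{5} - \frac{l \left(3 - l\right)}{5}$ ($Q{\left(I,l \right)} = - \frac{I I + \left(3 - l\right) l}{5} = - \frac{I^{2} + l \left(3 - l\right)}{5} = - \frac{I^{2}}{5} - \frac{l \left(3 - l\right)}{5}$)
$\frac{Q{\left(302,265 \right)}}{84 + 14 \left(-39\right)} = \frac{- \frac{302^{2}}{5} + \frac{1}{5} \cdot 265 \left(-3 + 265\right)}{84 + 14 \left(-39\right)} = \frac{\left(- \frac{1}{5}\right) 91204 + \frac{1}{5} \cdot 265 \cdot 262}{84 - 546} = \frac{- \frac{91204}{5} + 13886}{-462} = \left(- \frac{21774}{5}\right) \left(- \frac{1}{462}\right) = \frac{3629}{385}$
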